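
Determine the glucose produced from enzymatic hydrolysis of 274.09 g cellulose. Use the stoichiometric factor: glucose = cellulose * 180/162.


glucose = cellulose * 180/162
= 274.09 * 180/162
= 304.5444 g

304.5444 g


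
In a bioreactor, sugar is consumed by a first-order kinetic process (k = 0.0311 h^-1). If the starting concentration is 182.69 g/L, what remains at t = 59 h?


S = S0 * exp(-k * t)
S = 182.69 * exp(-0.0311 * 59)
S = 29.1627 g/L

29.1627 g/L


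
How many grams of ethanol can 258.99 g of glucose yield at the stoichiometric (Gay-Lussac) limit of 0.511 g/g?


Theoretical ethanol yield: m_EtOH = 0.511 * m_glucose
m_EtOH = 0.511 * 258.99 = 132.3439 g

132.3439 g


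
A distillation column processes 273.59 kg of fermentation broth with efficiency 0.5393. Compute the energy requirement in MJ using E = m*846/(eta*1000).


E = m * 846 / (eta * 1000)
= 273.59 * 846 / (0.5393 * 1000)
= 429.1807 MJ

429.1807 MJ


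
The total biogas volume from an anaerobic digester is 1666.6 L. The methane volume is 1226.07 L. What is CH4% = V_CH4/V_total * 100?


CH4% = V_CH4 / V_total * 100
= 1226.07 / 1666.6 * 100
= 73.5671%

73.5671%


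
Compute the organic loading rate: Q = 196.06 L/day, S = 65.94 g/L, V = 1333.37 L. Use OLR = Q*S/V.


OLR = Q * S / V
= 196.06 * 65.94 / 1333.37
= 9.6959 g/L/day

9.6959 g/L/day


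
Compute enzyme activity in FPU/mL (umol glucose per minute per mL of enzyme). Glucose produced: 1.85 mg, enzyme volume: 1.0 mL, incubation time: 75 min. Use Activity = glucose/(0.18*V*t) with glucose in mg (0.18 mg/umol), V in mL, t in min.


Activity = glucose_mg / (0.18 mg/umol * V_mL * t_min)
= 1.85 / (0.18 * 1.0 * 75)
= 0.1370 FPU/mL

0.1370 FPU/mL


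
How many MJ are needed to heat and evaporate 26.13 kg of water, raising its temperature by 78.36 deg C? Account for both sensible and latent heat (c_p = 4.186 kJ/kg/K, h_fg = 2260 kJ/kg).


E = m_water * (4.186 * dT + 2260) / 1000
= 26.13 * (4.186 * 78.36 + 2260) / 1000
= 67.6248 MJ

67.6248 MJ


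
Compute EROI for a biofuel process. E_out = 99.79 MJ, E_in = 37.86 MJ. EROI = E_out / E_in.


EROI = E_out / E_in
= 99.79 / 37.86
= 2.6358

2.6358


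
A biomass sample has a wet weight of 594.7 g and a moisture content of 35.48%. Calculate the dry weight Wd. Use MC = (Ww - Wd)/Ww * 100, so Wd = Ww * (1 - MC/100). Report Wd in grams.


Wd = Ww * (1 - MC/100)
= 594.7 * (1 - 35.48/100)
= 383.7004 g

383.7004 g


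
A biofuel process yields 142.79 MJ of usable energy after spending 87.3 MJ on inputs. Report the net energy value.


NEV = E_out - E_in
= 142.79 - 87.3
= 55.4900 MJ

55.4900 MJ


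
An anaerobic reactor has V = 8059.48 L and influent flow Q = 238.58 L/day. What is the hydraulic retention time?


HRT = V / Q
= 8059.48 / 238.58
= 33.7810 days

33.7810 days


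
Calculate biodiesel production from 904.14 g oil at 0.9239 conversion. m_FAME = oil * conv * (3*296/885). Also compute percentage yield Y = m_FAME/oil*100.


m_FAME = oil * conv * (3 * 296 / 885) = oil * conv * (888/885)
= 904.14 * 0.9239 * 888 / 885
= 838.1666 g
Y = m_FAME / oil * 100 = conv * (888/885) * 100
= 0.9239 * 888 / 885 * 100
= 92.70%

838.1666 g FAME; Y = 92.70%


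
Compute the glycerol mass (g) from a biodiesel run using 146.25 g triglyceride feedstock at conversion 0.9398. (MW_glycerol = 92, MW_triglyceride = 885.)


glycerol = oil * conv * (92/885)
= 146.25 * 0.9398 * 92 / 885
= 14.2881 g

14.2881 g


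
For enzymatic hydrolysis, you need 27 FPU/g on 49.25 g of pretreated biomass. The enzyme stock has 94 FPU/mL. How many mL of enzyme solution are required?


V = dosage * m_sub / activity
V = 27 * 49.25 / 94
V = 14.1463 mL

14.1463 mL


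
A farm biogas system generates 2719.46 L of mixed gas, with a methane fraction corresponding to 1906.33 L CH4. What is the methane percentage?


CH4% = V_CH4 / V_total * 100
= 1906.33 / 2719.46 * 100
= 70.0996%

70.0996%


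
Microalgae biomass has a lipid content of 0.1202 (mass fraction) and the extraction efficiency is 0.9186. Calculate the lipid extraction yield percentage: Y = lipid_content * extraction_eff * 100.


Y = lipid_content * extraction_eff * 100
= 0.1202 * 0.9186 * 100
= 11.0416%

11.0416%


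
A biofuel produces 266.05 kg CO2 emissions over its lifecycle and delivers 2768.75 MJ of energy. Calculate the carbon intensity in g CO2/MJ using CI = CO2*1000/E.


CI = CO2 * 1000 / E
= 266.05 * 1000 / 2768.75
= 96.0903 g CO2/MJ

96.0903 g CO2/MJ


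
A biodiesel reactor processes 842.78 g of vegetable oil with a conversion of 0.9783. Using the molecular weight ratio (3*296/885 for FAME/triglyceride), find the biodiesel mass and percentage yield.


m_FAME = oil * conv * (3 * 296 / 885) = oil * conv * (888/885)
= 842.78 * 0.9783 * 888 / 885
= 827.2866 g
Y = m_FAME / oil * 100 = conv * (888/885) * 100
= 0.9783 * 888 / 885 * 100
= 98.16%

827.2866 g FAME; Y = 98.16%


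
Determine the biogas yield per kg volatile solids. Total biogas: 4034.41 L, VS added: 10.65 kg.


Y = V / VS
= 4034.41 / 10.65
= 378.8178 L/kg VS

378.8178 L/kg VS


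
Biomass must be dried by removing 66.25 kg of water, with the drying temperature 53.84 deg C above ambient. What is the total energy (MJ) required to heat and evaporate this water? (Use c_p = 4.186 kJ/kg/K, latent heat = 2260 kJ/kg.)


E = m_water * (4.186 * dT + 2260) / 1000
= 66.25 * (4.186 * 53.84 + 2260) / 1000
= 164.6560 MJ

164.6560 MJ


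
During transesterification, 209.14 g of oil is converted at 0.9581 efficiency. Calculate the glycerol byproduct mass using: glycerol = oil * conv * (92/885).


glycerol = oil * conv * (92/885)
= 209.14 * 0.9581 * 92 / 885
= 20.8302 g

20.8302 g


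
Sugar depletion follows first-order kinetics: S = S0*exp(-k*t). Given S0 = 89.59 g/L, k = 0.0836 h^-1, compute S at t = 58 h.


S = S0 * exp(-k * t)
S = 89.59 * exp(-0.0836 * 58)
S = 0.7022 g/L

0.7022 g/L


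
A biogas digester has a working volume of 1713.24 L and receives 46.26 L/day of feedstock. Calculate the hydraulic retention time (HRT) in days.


HRT = V / Q
= 1713.24 / 46.26
= 37.0350 days

37.0350 days


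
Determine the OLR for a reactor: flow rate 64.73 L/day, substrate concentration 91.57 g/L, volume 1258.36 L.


OLR = Q * S / V
= 64.73 * 91.57 / 1258.36
= 4.7104 g/L/day

4.7104 g/L/day


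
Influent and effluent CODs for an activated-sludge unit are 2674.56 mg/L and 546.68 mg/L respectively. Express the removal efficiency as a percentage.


eta = (COD_in - COD_out) / COD_in * 100
= (2674.56 - 546.68) / 2674.56 * 100
= 79.5600%

79.5600%


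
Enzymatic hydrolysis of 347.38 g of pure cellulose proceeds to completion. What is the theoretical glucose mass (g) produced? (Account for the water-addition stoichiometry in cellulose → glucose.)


glucose = cellulose * 180/162
= 347.38 * 180/162
= 385.9778 g

385.9778 g


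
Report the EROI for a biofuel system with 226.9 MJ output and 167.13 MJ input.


EROI = E_out / E_in
= 226.9 / 167.13
= 1.3576

1.3576


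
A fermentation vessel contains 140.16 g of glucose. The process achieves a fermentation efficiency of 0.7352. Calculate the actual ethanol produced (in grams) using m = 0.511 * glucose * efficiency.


Actual ethanol: m = 0.511 * 140.16 * 0.7352
m = 52.6563 g

52.6563 g


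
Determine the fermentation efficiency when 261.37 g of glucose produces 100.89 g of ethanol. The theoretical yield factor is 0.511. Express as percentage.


Fermentation efficiency = (actual / (0.511 * glucose)) * 100
= (100.89 / (0.511 * 261.37)) * 100
= 75.5390%

75.5390%


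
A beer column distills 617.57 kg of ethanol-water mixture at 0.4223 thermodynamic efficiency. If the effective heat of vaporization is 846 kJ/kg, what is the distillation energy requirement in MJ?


E = m * 846 / (eta * 1000)
= 617.57 * 846 / (0.4223 * 1000)
= 1237.1874 MJ

1237.1874 MJ


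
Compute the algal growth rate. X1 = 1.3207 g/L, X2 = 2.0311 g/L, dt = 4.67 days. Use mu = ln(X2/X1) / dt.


mu = ln(X2/X1) / dt
= ln(2.0311/1.3207) / 4.67
= 0.0922 per day

0.0922 per day


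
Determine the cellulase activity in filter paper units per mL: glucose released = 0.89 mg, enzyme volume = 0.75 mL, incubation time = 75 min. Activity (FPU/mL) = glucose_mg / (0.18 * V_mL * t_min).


Activity = glucose_mg / (0.18 mg/umol * V_mL * t_min)
= 0.89 / (0.18 * 0.75 * 75)
= 0.0879 FPU/mL

0.0879 FPU/mL


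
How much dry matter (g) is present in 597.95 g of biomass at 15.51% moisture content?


Wd = Ww * (1 - MC/100)
= 597.95 * (1 - 15.51/100)
= 505.2080 g

505.2080 g


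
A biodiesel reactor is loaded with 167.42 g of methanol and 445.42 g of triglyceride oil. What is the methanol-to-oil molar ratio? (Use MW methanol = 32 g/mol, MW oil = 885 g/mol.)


Molar ratio = n_MeOH / n_oil = (MeOH/32) / (oil/885) = (MeOH * 885) / (32 * oil)
= (167.42 * 885) / (32 * 445.42)
= 10.3952

10.3952


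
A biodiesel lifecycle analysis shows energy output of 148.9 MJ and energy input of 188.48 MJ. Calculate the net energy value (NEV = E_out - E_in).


NEV = E_out - E_in
= 148.9 - 188.48
= -39.5800 MJ

-39.5800 MJ


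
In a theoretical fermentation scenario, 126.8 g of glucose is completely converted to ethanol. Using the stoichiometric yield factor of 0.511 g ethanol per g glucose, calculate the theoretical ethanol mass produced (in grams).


Theoretical ethanol yield: m_EtOH = 0.511 * m_glucose
m_EtOH = 0.511 * 126.8 = 64.7948 g

64.7948 g


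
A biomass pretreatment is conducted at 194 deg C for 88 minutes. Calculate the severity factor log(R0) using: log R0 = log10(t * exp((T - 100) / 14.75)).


logR0 = log10(t * exp((T - 100) / 14.75))
= log10(88 * exp((194 - 100) / 14.75))
= 4.7122

4.7122


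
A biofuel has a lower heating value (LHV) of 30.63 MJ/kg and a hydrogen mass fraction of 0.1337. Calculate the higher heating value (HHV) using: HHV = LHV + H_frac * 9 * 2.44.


HHV = LHV + H_frac * 9 * 2.44
= 30.63 + 0.1337 * 9 * 2.44
= 33.5661 MJ/kg

33.5661 MJ/kg


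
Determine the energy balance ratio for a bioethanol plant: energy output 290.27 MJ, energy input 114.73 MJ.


EROI = E_out / E_in
= 290.27 / 114.73
= 2.5300

2.5300


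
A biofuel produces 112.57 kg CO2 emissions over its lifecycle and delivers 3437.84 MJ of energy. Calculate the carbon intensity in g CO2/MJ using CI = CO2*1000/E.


CI = CO2 * 1000 / E
= 112.57 * 1000 / 3437.84
= 32.7444 g CO2/MJ

32.7444 g CO2/MJ


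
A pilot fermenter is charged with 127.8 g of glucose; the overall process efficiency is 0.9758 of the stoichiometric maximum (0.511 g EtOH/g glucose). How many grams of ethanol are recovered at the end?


Actual ethanol: m = 0.511 * 127.8 * 0.9758
m = 63.7254 g

63.7254 g


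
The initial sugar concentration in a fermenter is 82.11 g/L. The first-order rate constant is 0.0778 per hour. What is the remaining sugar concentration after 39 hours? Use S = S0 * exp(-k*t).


S = S0 * exp(-k * t)
S = 82.11 * exp(-0.0778 * 39)
S = 3.9506 g/L

3.9506 g/L


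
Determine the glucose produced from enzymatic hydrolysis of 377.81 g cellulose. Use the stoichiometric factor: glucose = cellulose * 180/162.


glucose = cellulose * 180/162
= 377.81 * 180/162
= 419.7889 g

419.7889 g


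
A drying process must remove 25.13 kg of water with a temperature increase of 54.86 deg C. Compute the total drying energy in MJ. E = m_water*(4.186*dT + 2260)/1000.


E = m_water * (4.186 * dT + 2260) / 1000
= 25.13 * (4.186 * 54.86 + 2260) / 1000
= 62.5648 MJ

62.5648 MJ


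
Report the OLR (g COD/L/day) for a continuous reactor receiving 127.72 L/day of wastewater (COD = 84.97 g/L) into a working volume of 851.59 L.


OLR = Q * S / V
= 127.72 * 84.97 / 851.59
= 12.7437 g/L/day

12.7437 g/L/day


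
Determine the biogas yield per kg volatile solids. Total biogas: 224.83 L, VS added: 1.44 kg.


Y = V / VS
= 224.83 / 1.44
= 156.1319 L/kg VS

156.1319 L/kg VS


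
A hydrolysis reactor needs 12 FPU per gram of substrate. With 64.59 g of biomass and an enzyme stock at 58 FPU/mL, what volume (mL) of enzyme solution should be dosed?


V = dosage * m_sub / activity
V = 12 * 64.59 / 58
V = 13.3634 mL

13.3634 mL


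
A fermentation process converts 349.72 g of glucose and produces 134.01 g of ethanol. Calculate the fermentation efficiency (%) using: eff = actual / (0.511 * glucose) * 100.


Fermentation efficiency = (actual / (0.511 * glucose)) * 100
= (134.01 / (0.511 * 349.72)) * 100
= 74.9887%

74.9887%


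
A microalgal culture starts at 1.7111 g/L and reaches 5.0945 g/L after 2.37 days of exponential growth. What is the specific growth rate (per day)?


mu = ln(X2/X1) / dt
= ln(5.0945/1.7111) / 2.37
= 0.4603 per day

0.4603 per day


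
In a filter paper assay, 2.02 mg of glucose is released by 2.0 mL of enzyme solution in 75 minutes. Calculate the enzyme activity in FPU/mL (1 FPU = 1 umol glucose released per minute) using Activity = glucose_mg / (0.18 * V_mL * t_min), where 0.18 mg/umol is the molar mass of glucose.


Activity = glucose_mg / (0.18 mg/umol * V_mL * t_min)
= 2.02 / (0.18 * 2.0 * 75)
= 0.0748 FPU/mL

0.0748 FPU/mL


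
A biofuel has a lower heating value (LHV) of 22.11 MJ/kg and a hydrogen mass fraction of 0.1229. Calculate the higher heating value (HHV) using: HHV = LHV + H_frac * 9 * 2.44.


HHV = LHV + H_frac * 9 * 2.44
= 22.11 + 0.1229 * 9 * 2.44
= 24.8089 MJ/kg

24.8089 MJ/kg


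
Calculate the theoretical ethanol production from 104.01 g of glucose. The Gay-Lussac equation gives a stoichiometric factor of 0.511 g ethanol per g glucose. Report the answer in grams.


Theoretical ethanol yield: m_EtOH = 0.511 * m_glucose
m_EtOH = 0.511 * 104.01 = 53.1491 g

53.1491 g


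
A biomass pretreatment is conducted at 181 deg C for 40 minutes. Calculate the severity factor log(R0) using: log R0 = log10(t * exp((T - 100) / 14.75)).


logR0 = log10(t * exp((T - 100) / 14.75))
= log10(40 * exp((181 - 100) / 14.75))
= 3.9870

3.9870


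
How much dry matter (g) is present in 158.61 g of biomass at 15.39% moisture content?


Wd = Ww * (1 - MC/100)
= 158.61 * (1 - 15.39/100)
= 134.1999 g

134.1999 g


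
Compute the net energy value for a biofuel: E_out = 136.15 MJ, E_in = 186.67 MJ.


NEV = E_out - E_in
= 136.15 - 186.67
= -50.5200 MJ

-50.5200 MJ


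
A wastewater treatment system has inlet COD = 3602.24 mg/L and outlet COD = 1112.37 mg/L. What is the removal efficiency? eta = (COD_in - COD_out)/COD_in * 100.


eta = (COD_in - COD_out) / COD_in * 100
= (3602.24 - 1112.37) / 3602.24 * 100
= 69.1200%

69.1200%


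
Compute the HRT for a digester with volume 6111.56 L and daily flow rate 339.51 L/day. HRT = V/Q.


HRT = V / Q
= 6111.56 / 339.51
= 18.0011 days

18.0011 days


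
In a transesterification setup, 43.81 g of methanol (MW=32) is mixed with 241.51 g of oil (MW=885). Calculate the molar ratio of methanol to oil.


Molar ratio = n_MeOH / n_oil = (MeOH/32) / (oil/885) = (MeOH * 885) / (32 * oil)
= (43.81 * 885) / (32 * 241.51)
= 5.0169

5.0169


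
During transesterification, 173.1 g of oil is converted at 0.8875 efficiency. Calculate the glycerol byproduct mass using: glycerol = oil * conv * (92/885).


glycerol = oil * conv * (92/885)
= 173.1 * 0.8875 * 92 / 885
= 15.9702 g

15.9702 g


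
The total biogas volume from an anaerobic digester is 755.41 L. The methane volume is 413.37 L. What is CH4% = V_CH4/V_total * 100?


CH4% = V_CH4 / V_total * 100
= 413.37 / 755.41 * 100
= 54.7213%

54.7213%


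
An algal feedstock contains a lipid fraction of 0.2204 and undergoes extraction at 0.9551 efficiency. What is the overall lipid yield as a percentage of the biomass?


Y = lipid_content * extraction_eff * 100
= 0.2204 * 0.9551 * 100
= 21.0504%

21.0504%


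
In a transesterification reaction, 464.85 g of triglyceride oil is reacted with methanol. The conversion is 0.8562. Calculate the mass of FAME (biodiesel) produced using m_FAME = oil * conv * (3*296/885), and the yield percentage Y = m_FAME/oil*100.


m_FAME = oil * conv * (3 * 296 / 885) = oil * conv * (888/885)
= 464.85 * 0.8562 * 888 / 885
= 399.3537 g
Y = m_FAME / oil * 100 = conv * (888/885) * 100
= 0.8562 * 888 / 885 * 100
= 85.91%

399.3537 g FAME; Y = 85.91%


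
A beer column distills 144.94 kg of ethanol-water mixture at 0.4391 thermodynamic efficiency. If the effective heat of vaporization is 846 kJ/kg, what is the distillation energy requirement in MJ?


E = m * 846 / (eta * 1000)
= 144.94 * 846 / (0.4391 * 1000)
= 279.2513 MJ

279.2513 MJ


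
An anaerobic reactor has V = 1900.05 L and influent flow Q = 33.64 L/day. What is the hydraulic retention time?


HRT = V / Q
= 1900.05 / 33.64
= 56.4819 days

56.4819 days


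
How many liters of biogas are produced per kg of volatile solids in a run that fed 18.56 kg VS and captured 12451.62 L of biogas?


Y = V / VS
= 12451.62 / 18.56
= 670.8847 L/kg VS

670.8847 L/kg VS


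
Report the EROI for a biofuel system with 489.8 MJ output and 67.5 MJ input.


EROI = E_out / E_in
= 489.8 / 67.5
= 7.2563

7.2563


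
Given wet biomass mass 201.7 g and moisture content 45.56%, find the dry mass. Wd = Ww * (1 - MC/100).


Wd = Ww * (1 - MC/100)
= 201.7 * (1 - 45.56/100)
= 109.8055 g

109.8055 g


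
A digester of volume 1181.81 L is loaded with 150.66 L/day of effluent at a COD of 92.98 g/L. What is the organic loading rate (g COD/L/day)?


OLR = Q * S / V
= 150.66 * 92.98 / 1181.81
= 11.8533 g/L/day

11.8533 g/L/day


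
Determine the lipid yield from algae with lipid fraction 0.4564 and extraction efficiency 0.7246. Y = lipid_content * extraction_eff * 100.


Y = lipid_content * extraction_eff * 100
= 0.4564 * 0.7246 * 100
= 33.0707%

33.0707%


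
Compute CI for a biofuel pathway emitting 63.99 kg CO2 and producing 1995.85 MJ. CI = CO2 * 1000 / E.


CI = CO2 * 1000 / E
= 63.99 * 1000 / 1995.85
= 32.0615 g CO2/MJ

32.0615 g CO2/MJ


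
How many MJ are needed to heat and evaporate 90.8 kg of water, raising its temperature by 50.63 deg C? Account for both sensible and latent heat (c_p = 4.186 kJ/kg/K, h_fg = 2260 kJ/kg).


E = m_water * (4.186 * dT + 2260) / 1000
= 90.8 * (4.186 * 50.63 + 2260) / 1000
= 224.4519 MJ

224.4519 MJ


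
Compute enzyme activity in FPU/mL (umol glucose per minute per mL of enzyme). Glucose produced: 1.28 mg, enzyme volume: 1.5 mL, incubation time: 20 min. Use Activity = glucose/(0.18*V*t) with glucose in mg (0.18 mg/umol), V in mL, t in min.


Activity = glucose_mg / (0.18 mg/umol * V_mL * t_min)
= 1.28 / (0.18 * 1.5 * 20)
= 0.2370 FPU/mL

0.2370 FPU/mL


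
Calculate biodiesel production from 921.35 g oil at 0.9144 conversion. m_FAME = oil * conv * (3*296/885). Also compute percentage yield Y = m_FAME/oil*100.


m_FAME = oil * conv * (3 * 296 / 885) = oil * conv * (888/885)
= 921.35 * 0.9144 * 888 / 885
= 845.3383 g
Y = m_FAME / oil * 100 = conv * (888/885) * 100
= 0.9144 * 888 / 885 * 100
= 91.75%

845.3383 g FAME; Y = 91.75%


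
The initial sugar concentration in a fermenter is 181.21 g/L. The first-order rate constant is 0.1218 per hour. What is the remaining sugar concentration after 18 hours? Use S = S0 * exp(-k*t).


S = S0 * exp(-k * t)
S = 181.21 * exp(-0.1218 * 18)
S = 20.2318 g/L

20.2318 g/L


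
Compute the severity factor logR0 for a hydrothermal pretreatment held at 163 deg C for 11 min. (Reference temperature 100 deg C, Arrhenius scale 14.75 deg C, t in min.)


logR0 = log10(t * exp((T - 100) / 14.75))
= log10(11 * exp((163 - 100) / 14.75))
= 2.8963

2.8963


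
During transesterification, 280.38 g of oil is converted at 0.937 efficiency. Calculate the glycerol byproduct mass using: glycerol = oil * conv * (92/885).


glycerol = oil * conv * (92/885)
= 280.38 * 0.937 * 92 / 885
= 27.3106 g

27.3106 g


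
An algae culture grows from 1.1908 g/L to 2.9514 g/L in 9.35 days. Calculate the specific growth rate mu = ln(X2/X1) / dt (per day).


mu = ln(X2/X1) / dt
= ln(2.9514/1.1908) / 9.35
= 0.0971 per day

0.0971 per day


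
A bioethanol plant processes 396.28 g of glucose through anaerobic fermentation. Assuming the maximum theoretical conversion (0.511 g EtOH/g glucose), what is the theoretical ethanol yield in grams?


Theoretical ethanol yield: m_EtOH = 0.511 * m_glucose
m_EtOH = 0.511 * 396.28 = 202.4991 g

202.4991 g


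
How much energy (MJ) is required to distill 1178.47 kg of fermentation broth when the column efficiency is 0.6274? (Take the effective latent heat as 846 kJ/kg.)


E = m * 846 / (eta * 1000)
= 1178.47 * 846 / (0.6274 * 1000)
= 1589.0749 MJ

1589.0749 MJ


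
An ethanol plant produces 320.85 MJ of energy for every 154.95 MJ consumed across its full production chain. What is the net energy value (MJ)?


NEV = E_out - E_in
= 320.85 - 154.95
= 165.9000 MJ

165.9000 MJ


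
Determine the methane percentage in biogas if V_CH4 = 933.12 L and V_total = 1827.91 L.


CH4% = V_CH4 / V_total * 100
= 933.12 / 1827.91 * 100
= 51.0485%

51.0485%


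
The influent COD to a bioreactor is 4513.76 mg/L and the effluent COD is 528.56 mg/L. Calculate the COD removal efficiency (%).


eta = (COD_in - COD_out) / COD_in * 100
= (4513.76 - 528.56) / 4513.76 * 100
= 88.2900%

88.2900%


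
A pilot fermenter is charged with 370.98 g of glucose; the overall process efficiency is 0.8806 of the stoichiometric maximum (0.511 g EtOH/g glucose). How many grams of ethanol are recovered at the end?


Actual ethanol: m = 0.511 * 370.98 * 0.8806
m = 166.9360 g

166.9360 g


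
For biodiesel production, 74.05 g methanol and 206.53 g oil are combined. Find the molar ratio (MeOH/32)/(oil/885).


Molar ratio = n_MeOH / n_oil = (MeOH/32) / (oil/885) = (MeOH * 885) / (32 * oil)
= (74.05 * 885) / (32 * 206.53)
= 9.9160

9.9160


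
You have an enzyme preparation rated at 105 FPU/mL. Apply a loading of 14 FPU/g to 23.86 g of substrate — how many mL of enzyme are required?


V = dosage * m_sub / activity
V = 14 * 23.86 / 105
V = 3.1813 mL

3.1813 mL


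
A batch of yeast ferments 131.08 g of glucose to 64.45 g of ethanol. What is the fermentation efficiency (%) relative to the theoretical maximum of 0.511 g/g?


Fermentation efficiency = (actual / (0.511 * glucose)) * 100
= (64.45 / (0.511 * 131.08)) * 100
= 96.2201%

96.2201%


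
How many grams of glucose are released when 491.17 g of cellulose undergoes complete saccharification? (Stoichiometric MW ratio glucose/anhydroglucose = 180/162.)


glucose = cellulose * 180/162
= 491.17 * 180/162
= 545.7444 g

545.7444 g


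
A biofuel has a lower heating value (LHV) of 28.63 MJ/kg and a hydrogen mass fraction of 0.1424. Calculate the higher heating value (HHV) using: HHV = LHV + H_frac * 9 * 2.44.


HHV = LHV + H_frac * 9 * 2.44
= 28.63 + 0.1424 * 9 * 2.44
= 31.7571 MJ/kg

31.7571 MJ/kg


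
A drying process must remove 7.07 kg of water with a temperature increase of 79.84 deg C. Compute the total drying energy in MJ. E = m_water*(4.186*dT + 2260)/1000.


E = m_water * (4.186 * dT + 2260) / 1000
= 7.07 * (4.186 * 79.84 + 2260) / 1000
= 18.3411 MJ

18.3411 MJ


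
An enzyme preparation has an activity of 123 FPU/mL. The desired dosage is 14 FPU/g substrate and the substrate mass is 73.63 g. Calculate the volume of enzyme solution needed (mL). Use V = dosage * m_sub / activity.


V = dosage * m_sub / activity
V = 14 * 73.63 / 123
V = 8.3807 mL

8.3807 mL


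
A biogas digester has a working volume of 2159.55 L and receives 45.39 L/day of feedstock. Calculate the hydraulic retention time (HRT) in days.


HRT = V / Q
= 2159.55 / 45.39
= 47.5777 days

47.5777 days


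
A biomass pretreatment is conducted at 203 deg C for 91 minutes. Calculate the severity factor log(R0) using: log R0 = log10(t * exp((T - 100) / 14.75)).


logR0 = log10(t * exp((T - 100) / 14.75))
= log10(91 * exp((203 - 100) / 14.75))
= 4.9917

4.9917


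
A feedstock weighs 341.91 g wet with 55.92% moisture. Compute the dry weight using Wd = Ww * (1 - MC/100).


Wd = Ww * (1 - MC/100)
= 341.91 * (1 - 55.92/100)
= 150.7139 g

150.7139 g


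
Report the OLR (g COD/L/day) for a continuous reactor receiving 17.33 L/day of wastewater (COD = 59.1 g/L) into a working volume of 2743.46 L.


OLR = Q * S / V
= 17.33 * 59.1 / 2743.46
= 0.3733 g/L/day

0.3733 g/L/day


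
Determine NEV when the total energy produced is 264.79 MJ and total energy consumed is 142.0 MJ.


NEV = E_out - E_in
= 264.79 - 142.0
= 122.7900 MJ

122.7900 MJ


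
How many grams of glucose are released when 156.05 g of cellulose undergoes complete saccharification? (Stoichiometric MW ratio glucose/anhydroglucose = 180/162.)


glucose = cellulose * 180/162
= 156.05 * 180/162
= 173.3889 g

173.3889 g


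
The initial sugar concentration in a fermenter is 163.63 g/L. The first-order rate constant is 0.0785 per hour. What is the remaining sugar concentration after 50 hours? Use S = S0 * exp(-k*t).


S = S0 * exp(-k * t)
S = 163.63 * exp(-0.0785 * 50)
S = 3.2304 g/L

3.2304 g/L


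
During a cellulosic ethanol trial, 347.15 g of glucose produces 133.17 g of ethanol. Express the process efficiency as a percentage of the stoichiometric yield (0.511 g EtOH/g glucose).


Fermentation efficiency = (actual / (0.511 * glucose)) * 100
= (133.17 / (0.511 * 347.15)) * 100
= 75.0703%

75.0703%


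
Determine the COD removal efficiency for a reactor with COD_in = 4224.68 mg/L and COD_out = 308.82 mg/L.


eta = (COD_in - COD_out) / COD_in * 100
= (4224.68 - 308.82) / 4224.68 * 100
= 92.6901%

92.6901%


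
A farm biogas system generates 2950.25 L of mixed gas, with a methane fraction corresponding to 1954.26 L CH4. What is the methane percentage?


CH4% = V_CH4 / V_total * 100
= 1954.26 / 2950.25 * 100
= 66.2405%

66.2405%


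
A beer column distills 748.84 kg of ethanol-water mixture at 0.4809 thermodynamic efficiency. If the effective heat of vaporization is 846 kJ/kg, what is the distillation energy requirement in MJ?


E = m * 846 / (eta * 1000)
= 748.84 * 846 / (0.4809 * 1000)
= 1317.3604 MJ

1317.3604 MJ


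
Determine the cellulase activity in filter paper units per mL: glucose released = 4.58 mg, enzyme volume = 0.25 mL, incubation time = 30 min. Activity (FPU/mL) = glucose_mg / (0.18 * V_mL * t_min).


Activity = glucose_mg / (0.18 mg/umol * V_mL * t_min)
= 4.58 / (0.18 * 0.25 * 30)
= 3.3926 FPU/mL

3.3926 FPU/mL


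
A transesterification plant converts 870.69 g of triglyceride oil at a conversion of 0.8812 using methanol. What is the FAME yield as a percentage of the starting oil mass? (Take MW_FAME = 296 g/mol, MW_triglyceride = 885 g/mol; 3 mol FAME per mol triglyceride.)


m_FAME = oil * conv * (3 * 296 / 885) = oil * conv * (888/885)
= 870.69 * 0.8812 * 888 / 885
= 769.8529 g
Y = m_FAME / oil * 100 = conv * (888/885) * 100
= 0.8812 * 888 / 885 * 100
= 88.42%

88.42%


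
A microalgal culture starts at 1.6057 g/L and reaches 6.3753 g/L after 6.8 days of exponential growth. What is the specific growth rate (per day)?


mu = ln(X2/X1) / dt
= ln(6.3753/1.6057) / 6.8
= 0.2028 per day

0.2028 per day


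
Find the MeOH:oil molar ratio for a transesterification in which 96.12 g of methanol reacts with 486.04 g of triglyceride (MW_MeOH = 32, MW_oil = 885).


Molar ratio = n_MeOH / n_oil = (MeOH/32) / (oil/885) = (MeOH * 885) / (32 * oil)
= (96.12 * 885) / (32 * 486.04)
= 5.4693

5.4693


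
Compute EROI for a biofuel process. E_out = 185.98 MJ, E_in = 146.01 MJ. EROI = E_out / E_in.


EROI = E_out / E_in
= 185.98 / 146.01
= 1.2737

1.2737


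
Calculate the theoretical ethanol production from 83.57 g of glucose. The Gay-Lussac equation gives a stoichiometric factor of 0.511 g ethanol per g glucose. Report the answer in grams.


Theoretical ethanol yield: m_EtOH = 0.511 * m_glucose
m_EtOH = 0.511 * 83.57 = 42.7043 g

42.7043 g


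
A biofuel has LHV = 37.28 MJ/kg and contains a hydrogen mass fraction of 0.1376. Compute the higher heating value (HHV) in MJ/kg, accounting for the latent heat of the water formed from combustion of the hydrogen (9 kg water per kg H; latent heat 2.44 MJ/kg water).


HHV = LHV + H_frac * 9 * 2.44
= 37.28 + 0.1376 * 9 * 2.44
= 40.3017 MJ/kg

40.3017 MJ/kg


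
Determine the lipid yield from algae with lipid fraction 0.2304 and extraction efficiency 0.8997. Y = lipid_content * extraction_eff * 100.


Y = lipid_content * extraction_eff * 100
= 0.2304 * 0.8997 * 100
= 20.7291%

20.7291%


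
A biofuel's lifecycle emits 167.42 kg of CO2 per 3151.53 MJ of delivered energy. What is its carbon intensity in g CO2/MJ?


CI = CO2 * 1000 / E
= 167.42 * 1000 / 3151.53
= 53.1234 g CO2/MJ

53.1234 g CO2/MJ


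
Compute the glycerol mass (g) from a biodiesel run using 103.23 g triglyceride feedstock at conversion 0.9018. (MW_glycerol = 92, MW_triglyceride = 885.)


glycerol = oil * conv * (92/885)
= 103.23 * 0.9018 * 92 / 885
= 9.6774 g

9.6774 g


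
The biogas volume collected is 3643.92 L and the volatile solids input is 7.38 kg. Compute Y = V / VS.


Y = V / VS
= 3643.92 / 7.38
= 493.7561 L/kg VS

493.7561 L/kg VS


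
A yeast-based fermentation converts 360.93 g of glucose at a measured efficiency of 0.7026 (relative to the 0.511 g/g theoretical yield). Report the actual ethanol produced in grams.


Actual ethanol: m = 0.511 * 360.93 * 0.7026
m = 129.5842 g

129.5842 g


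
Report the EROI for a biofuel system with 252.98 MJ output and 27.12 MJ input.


EROI = E_out / E_in
= 252.98 / 27.12
= 9.3282

9.3282


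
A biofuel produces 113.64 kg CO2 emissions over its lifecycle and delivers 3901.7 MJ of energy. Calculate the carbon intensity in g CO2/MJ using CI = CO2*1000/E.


CI = CO2 * 1000 / E
= 113.64 * 1000 / 3901.7
= 29.1258 g CO2/MJ

29.1258 g CO2/MJ


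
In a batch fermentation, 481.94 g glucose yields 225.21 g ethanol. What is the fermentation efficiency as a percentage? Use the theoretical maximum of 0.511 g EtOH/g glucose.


Fermentation efficiency = (actual / (0.511 * glucose)) * 100
= (225.21 / (0.511 * 481.94)) * 100
= 91.4479%

91.4479%


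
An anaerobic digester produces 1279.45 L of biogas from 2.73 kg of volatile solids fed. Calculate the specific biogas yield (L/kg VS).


Y = V / VS
= 1279.45 / 2.73
= 468.6630 L/kg VS

468.6630 L/kg VS


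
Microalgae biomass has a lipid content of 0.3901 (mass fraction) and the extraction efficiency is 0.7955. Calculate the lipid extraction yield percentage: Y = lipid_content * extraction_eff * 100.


Y = lipid_content * extraction_eff * 100
= 0.3901 * 0.7955 * 100
= 31.0325%

31.0325%


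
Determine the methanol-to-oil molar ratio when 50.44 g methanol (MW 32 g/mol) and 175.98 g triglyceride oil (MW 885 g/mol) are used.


Molar ratio = n_MeOH / n_oil = (MeOH/32) / (oil/885) = (MeOH * 885) / (32 * oil)
= (50.44 * 885) / (32 * 175.98)
= 7.9269

7.9269


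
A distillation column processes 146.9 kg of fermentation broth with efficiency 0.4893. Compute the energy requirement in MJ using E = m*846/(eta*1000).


E = m * 846 / (eta * 1000)
= 146.9 * 846 / (0.4893 * 1000)
= 253.9902 MJ

253.9902 MJ


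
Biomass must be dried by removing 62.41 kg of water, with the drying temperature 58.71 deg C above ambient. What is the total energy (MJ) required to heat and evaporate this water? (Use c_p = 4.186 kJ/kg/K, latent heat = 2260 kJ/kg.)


E = m_water * (4.186 * dT + 2260) / 1000
= 62.41 * (4.186 * 58.71 + 2260) / 1000
= 156.3845 MJ

156.3845 MJ


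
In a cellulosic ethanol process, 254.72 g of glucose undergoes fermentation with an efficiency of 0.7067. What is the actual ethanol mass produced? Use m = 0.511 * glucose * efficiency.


Actual ethanol: m = 0.511 * 254.72 * 0.7067
m = 91.9854 g

91.9854 g


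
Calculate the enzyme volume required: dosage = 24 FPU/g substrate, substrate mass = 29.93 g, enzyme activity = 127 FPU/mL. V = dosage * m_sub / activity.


V = dosage * m_sub / activity
V = 24 * 29.93 / 127
V = 5.6561 mL

5.6561 mL


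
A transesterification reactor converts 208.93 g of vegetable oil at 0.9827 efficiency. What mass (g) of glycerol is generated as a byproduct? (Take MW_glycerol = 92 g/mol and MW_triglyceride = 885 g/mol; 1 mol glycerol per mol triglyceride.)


glycerol = oil * conv * (92/885)
= 208.93 * 0.9827 * 92 / 885
= 21.3435 g

21.3435 g


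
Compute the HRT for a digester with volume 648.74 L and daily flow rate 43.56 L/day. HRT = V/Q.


HRT = V / Q
= 648.74 / 43.56
= 14.8930 days

14.8930 days


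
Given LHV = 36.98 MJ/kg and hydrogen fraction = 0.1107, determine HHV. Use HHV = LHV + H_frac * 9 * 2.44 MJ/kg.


HHV = LHV + H_frac * 9 * 2.44
= 36.98 + 0.1107 * 9 * 2.44
= 39.4110 MJ/kg

39.4110 MJ/kg


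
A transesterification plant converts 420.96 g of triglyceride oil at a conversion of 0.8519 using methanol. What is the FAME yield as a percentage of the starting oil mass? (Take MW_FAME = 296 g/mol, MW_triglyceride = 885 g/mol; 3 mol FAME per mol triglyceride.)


m_FAME = oil * conv * (3 * 296 / 885) = oil * conv * (888/885)
= 420.96 * 0.8519 * 888 / 885
= 359.8315 g
Y = m_FAME / oil * 100 = conv * (888/885) * 100
= 0.8519 * 888 / 885 * 100
= 85.48%

85.48%


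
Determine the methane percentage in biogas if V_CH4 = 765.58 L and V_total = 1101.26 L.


CH4% = V_CH4 / V_total * 100
= 765.58 / 1101.26 * 100
= 69.5186%

69.5186%


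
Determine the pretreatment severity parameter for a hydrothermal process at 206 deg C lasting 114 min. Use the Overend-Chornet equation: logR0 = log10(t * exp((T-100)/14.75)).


logR0 = log10(t * exp((T - 100) / 14.75))
= log10(114 * exp((206 - 100) / 14.75))
= 5.1779

5.1779


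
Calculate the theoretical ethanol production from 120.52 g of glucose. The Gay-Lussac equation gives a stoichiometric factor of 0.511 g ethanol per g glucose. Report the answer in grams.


Theoretical ethanol yield: m_EtOH = 0.511 * m_glucose
m_EtOH = 0.511 * 120.52 = 61.5857 g

61.5857 g


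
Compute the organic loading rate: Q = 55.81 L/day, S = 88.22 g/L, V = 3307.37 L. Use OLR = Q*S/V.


OLR = Q * S / V
= 55.81 * 88.22 / 3307.37
= 1.4887 g/L/day

1.4887 g/L/day


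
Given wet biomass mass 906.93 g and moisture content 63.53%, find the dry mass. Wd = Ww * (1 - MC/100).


Wd = Ww * (1 - MC/100)
= 906.93 * (1 - 63.53/100)
= 330.7574 g

330.7574 g


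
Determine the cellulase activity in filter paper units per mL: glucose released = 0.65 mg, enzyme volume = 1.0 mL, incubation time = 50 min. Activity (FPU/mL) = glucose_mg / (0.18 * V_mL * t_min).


Activity = glucose_mg / (0.18 mg/umol * V_mL * t_min)
= 0.65 / (0.18 * 1.0 * 50)
= 0.0722 FPU/mL

0.0722 FPU/mL


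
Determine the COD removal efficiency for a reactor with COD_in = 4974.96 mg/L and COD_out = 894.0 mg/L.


eta = (COD_in - COD_out) / COD_in * 100
= (4974.96 - 894.0) / 4974.96 * 100
= 82.0300%

82.0300%


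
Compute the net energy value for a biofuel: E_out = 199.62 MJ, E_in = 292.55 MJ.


NEV = E_out - E_in
= 199.62 - 292.55
= -92.9300 MJ

-92.9300 MJ


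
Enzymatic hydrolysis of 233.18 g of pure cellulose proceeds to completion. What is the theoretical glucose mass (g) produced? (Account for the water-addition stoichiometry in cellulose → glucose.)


glucose = cellulose * 180/162
= 233.18 * 180/162
= 259.0889 g

259.0889 g


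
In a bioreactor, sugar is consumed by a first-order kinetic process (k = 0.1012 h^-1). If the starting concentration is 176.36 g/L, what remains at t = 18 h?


S = S0 * exp(-k * t)
S = 176.36 * exp(-0.1012 * 18)
S = 28.5292 g/L

28.5292 g/L


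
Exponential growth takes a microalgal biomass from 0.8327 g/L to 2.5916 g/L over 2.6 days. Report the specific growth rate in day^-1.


mu = ln(X2/X1) / dt
= ln(2.5916/0.8327) / 2.6
= 0.4367 per day

0.4367 per day


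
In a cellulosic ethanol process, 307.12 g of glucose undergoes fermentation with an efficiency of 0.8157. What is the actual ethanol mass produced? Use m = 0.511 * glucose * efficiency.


Actual ethanol: m = 0.511 * 307.12 * 0.8157
m = 128.0146 g

128.0146 g


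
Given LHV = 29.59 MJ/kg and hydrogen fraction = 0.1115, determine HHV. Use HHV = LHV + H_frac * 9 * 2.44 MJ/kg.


HHV = LHV + H_frac * 9 * 2.44
= 29.59 + 0.1115 * 9 * 2.44
= 32.0385 MJ/kg

32.0385 MJ/kg


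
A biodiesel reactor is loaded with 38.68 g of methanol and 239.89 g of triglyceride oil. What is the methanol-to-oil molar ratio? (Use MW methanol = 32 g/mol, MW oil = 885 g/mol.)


Molar ratio = n_MeOH / n_oil = (MeOH/32) / (oil/885) = (MeOH * 885) / (32 * oil)
= (38.68 * 885) / (32 * 239.89)
= 4.4593

4.4593


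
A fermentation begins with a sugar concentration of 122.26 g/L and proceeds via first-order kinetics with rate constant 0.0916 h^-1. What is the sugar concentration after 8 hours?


S = S0 * exp(-k * t)
S = 122.26 * exp(-0.0916 * 8)
S = 58.7535 g/L

58.7535 g/L


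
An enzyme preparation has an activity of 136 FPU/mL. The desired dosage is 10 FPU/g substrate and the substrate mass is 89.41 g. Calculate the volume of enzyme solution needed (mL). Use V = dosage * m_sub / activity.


V = dosage * m_sub / activity
V = 10 * 89.41 / 136
V = 6.5743 mL

6.5743 mL


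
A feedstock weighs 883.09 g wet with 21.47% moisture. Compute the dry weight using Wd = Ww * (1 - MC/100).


Wd = Ww * (1 - MC/100)
= 883.09 * (1 - 21.47/100)
= 693.4906 g

693.4906 g


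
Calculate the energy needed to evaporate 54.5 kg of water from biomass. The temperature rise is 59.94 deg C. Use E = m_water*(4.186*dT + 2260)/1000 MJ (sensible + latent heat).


E = m_water * (4.186 * dT + 2260) / 1000
= 54.5 * (4.186 * 59.94 + 2260) / 1000
= 136.8445 MJ

136.8445 MJ


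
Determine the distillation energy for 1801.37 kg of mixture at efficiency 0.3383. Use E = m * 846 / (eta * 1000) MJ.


E = m * 846 / (eta * 1000)
= 1801.37 * 846 / (0.3383 * 1000)
= 4504.7562 MJ

4504.7562 MJ


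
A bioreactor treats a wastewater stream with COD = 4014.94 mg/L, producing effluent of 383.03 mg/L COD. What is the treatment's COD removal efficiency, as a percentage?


eta = (COD_in - COD_out) / COD_in * 100
= (4014.94 - 383.03) / 4014.94 * 100
= 90.4599%

90.4599%


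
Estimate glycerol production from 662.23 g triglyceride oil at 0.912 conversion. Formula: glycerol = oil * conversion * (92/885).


glycerol = oil * conv * (92/885)
= 662.23 * 0.912 * 92 / 885
= 62.7839 g

62.7839 g


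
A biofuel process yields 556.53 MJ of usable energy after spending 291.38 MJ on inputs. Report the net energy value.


NEV = E_out - E_in
= 556.53 - 291.38
= 265.1500 MJ

265.1500 MJ


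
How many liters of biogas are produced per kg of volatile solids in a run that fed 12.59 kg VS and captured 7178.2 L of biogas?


Y = V / VS
= 7178.2 / 12.59
= 570.1509 L/kg VS

570.1509 L/kg VS


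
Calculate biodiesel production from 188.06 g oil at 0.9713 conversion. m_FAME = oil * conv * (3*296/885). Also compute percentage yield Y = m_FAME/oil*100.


m_FAME = oil * conv * (3 * 296 / 885) = oil * conv * (888/885)
= 188.06 * 0.9713 * 888 / 885
= 183.2819 g
Y = m_FAME / oil * 100 = conv * (888/885) * 100
= 0.9713 * 888 / 885 * 100
= 97.46%

183.2819 g FAME; Y = 97.46%


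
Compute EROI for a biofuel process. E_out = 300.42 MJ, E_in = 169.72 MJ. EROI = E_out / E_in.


EROI = E_out / E_in
= 300.42 / 169.72
= 1.7701

1.7701


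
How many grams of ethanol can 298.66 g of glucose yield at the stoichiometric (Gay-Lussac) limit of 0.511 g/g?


Theoretical ethanol yield: m_EtOH = 0.511 * m_glucose
m_EtOH = 0.511 * 298.66 = 152.6153 g

152.6153 g


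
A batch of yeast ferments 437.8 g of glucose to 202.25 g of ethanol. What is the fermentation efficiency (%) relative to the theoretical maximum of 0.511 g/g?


Fermentation efficiency = (actual / (0.511 * glucose)) * 100
= (202.25 / (0.511 * 437.8)) * 100
= 90.4049%

90.4049%
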